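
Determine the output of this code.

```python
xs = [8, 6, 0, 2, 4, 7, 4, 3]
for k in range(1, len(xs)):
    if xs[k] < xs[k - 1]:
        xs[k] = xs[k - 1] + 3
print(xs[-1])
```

29

k=1: 6<8, xs[1] = 8+3 = 11 → [8, 11, 0, 2, 4, 7, 4, 3]
k=2: 0<11, xs[2] = 11+3 = 14 → [8, 11, 14, 2, 4, 7, 4, 3]
k=3: 2<14, xs[3] = 14+3 = 17 → [8, 11, 14, 17, 4, 7, 4, 3]
k=4: 4<17, xs[4] = 17+3 = 20 → [8, 11, 14, 17, 20, 7, 4, 3]
k=5: 7<20, xs[5] = 20+3 = 23 → [8, 11, 14, 17, 20, 23, 4, 3]
k=6: 4<23, xs[6] = 23+3 = 26 → [8, 11, 14, 17, 20, 23, 26, 3]
k=7: 3<26, xs[7] = 26+3 = 29 → [8, 11, 14, 17, 20, 23, 26, 29]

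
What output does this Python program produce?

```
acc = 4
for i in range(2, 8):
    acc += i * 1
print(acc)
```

i=2: acc = 4+2*1 = 6
i=3: acc = 6+3*1 = 9
i=4: acc = 9+4*1 = 13
i=5: acc = 13+5*1 = 18
i=6: acc = 18+6*1 = 24
i=7: acc = 24+7*1 = 31

31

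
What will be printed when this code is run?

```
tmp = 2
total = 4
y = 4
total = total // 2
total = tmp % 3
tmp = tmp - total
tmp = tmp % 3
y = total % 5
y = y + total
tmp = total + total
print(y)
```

total = 4//2 = 2
total = 2%3 = 2
tmp = 2-2 = 0
tmp = 0%3 = 0
y = 2%5 = 2
y = 2+2 = 4
tmp = 2+2 = 4

4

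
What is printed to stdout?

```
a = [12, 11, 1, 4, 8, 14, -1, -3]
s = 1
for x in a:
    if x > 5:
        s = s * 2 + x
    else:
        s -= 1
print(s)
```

176

x=12: >5, s = 1*2+12 = 14
x=11: >5, s = 14*2+11 = 39
x=1: not >5, s = 39-1 = 38
x=4: not >5, s = 38-1 = 37
x=8: >5, s = 37*2+8 = 82
x=14: >5, s = 82*2+14 = 178
x=-1: not >5, s = 178-1 = 177
x=-3: not >5, s = 177-1 = 176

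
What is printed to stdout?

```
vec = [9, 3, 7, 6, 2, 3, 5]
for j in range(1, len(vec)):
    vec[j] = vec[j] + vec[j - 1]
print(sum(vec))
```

157

j=1: vec[1] = 3+9 = 12 → [9, 12, 7, 6, 2, 3, 5]
j=2: vec[2] = 7+12 = 19 → [9, 12, 19, 6, 2, 3, 5]
j=3: vec[3] = 6+19 = 25 → [9, 12, 19, 25, 2, 3, 5]
j=4: vec[4] = 2+25 = 27 → [9, 12, 19, 25, 27, 3, 5]
j=5: vec[5] = 3+27 = 30 → [9, 12, 19, 25, 27, 30, 5]
j=6: vec[6] = 5+30 = 35 → [9, 12, 19, 25, 27, 30, 35]
sum = 157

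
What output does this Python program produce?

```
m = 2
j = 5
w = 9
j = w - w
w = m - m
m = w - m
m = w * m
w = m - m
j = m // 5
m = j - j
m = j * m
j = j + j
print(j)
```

0

j = 9-9 = 0
w = 2-2 = 0
m = 0-2 = -2
m = 0*(-2) = 0
w = 0-0 = 0
j = 0//5 = 0
m = 0-0 = 0
m = 0*0 = 0
j = 0+0 = 0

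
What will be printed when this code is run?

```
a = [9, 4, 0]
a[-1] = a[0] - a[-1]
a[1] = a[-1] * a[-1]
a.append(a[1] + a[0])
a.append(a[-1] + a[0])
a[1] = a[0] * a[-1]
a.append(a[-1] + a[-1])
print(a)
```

a[-1] = a[0]-a[-1] = 9-0 = 9 → [9, 4, 9]
a[1] = a[-1]*a[-1] = 9*9 = 81 → [9, 81, 9]
append a[1]+a[0] = 81+9 = 90 → [9, 81, 9, 90]
append a[-1]+a[0] = 90+9 = 99 → [9, 81, 9, 90, 99]
a[1] = a[0]*a[-1] = 9*99 = 891 → [9, 891, 9, 90, 99]
append a[-1]+a[-1] = 99+99 = 198 → [9, 891, 9, 90, 99, 198]

[9, 891, 9, 90, 99, 198]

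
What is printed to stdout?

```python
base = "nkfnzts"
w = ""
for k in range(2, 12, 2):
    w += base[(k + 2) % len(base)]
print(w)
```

k=2: add base[4]='z' → 'z'
k=4: add base[6]='s' → 'zs'
k=6: add base[1]='k' → 'zsk'
k=8: add base[3]='n' → 'zskn'
k=10: add base[5]='t' → 'zsknt'

zsknt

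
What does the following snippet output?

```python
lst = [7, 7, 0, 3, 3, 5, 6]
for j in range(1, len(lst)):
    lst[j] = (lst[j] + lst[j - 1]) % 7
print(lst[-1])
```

3

j=1: lst[1] = (7+7)%7 = 0 → [7, 0, 0, 3, 3, 5, 6]
j=2: lst[2] = (0+0)%7 = 0 → [7, 0, 0, 3, 3, 5, 6]
j=3: lst[3] = (3+0)%7 = 3 → [7, 0, 0, 3, 3, 5, 6]
j=4: lst[4] = (3+3)%7 = 6 → [7, 0, 0, 3, 6, 5, 6]
j=5: lst[5] = (5+6)%7 = 4 → [7, 0, 0, 3, 6, 4, 6]
j=6: lst[6] = (6+4)%7 = 3 → [7, 0, 0, 3, 6, 4, 3]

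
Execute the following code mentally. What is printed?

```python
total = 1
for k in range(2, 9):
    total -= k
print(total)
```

k=2: total = 1-2 = -1
k=3: total = (-1)-3 = -4
k=4: total = (-4)-4 = -8
k=5: total = (-8)-5 = -13
k=6: total = (-13)-6 = -19
k=7: total = (-19)-7 = -26
k=8: total = (-26)-8 = -34

-34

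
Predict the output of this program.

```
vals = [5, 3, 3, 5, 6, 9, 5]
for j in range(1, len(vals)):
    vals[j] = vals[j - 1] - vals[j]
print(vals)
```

[5, 2, -1, -6, -12, -21, -26]

j=1: vals[1] = 5-3 = 2 → [5, 2, 3, 5, 6, 9, 5]
j=2: vals[2] = 2-3 = -1 → [5, 2, -1, 5, 6, 9, 5]
j=3: vals[3] = (-1)-5 = -6 → [5, 2, -1, -6, 6, 9, 5]
j=4: vals[4] = (-6)-6 = -12 → [5, 2, -1, -6, -12, 9, 5]
j=5: vals[5] = (-12)-9 = -21 → [5, 2, -1, -6, -12, -21, 5]
j=6: vals[6] = (-21)-5 = -26 → [5, 2, -1, -6, -12, -21, -26]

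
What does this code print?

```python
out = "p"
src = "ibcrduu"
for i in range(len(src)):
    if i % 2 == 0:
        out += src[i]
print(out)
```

i=0: add 'i' → 'pi'
i=1: skip
i=2: add 'c' → 'pic'
i=3: skip
i=4: add 'd' → 'picd'
i=5: skip
i=6: add 'u' → 'picdu'

picdu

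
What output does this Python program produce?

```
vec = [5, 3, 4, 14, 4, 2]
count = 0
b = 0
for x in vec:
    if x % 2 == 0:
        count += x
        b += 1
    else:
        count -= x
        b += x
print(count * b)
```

x=5: not even, count = 0-5 = -5; b=5
x=3: not even, count = (-5)-3 = -8; b=8
x=4: even, count = (-8)+4 = -4; b=9
x=14: even, count = (-4)+14 = 10; b=10
x=4: even, count = 10+4 = 14; b=11
x=2: even, count = 14+2 = 16; b=12
count*b = 16*12 = 192

192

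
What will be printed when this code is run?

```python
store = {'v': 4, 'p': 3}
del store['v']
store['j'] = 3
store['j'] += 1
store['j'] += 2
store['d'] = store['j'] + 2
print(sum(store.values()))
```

del 'v' → {'p': 3}
store['j'] = 3 → {'p': 3, 'j': 3}
store['j'] = 3+1 = 4 → {'p': 3, 'j': 4}
store['j'] = 4+2 = 6 → {'p': 3, 'j': 6}
store['d'] = store['j']+2 = 8 → {'p': 3, 'j': 6, 'd': 8}
sum of values = 17

17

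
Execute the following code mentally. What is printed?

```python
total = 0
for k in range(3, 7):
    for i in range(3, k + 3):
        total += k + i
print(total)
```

174

k=3,i=3: total = 0+6 = 6
k=3,i=4: total = 6+7 = 13
k=3,i=5: total = 13+8 = 21
k=4,i=3: total = 21+7 = 28
k=4,i=4: total = 28+8 = 36
k=4,i=5: total = 36+9 = 45
k=4,i=6: total = 45+10 = 55
k=5,i=3: total = 55+8 = 63
k=5,i=4: total = 63+9 = 72
k=5,i=5: total = 72+10 = 82
k=5,i=6: total = 82+11 = 93
k=5,i=7: total = 93+12 = 105
k=6,i=3: total = 105+9 = 114
k=6,i=4: total = 114+10 = 124
k=6,i=5: total = 124+11 = 135
k=6,i=6: total = 135+12 = 147
k=6,i=7: total = 147+13 = 160
k=6,i=8: total = 160+14 = 174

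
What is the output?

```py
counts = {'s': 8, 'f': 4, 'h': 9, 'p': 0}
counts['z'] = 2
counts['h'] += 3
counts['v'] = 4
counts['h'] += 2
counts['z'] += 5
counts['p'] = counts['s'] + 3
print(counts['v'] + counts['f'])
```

8

counts['z'] = 2 → {'s': 8, 'f': 4, 'h': 9, 'p': 0, 'z': 2}
counts['h'] = 9+3 = 12 → {'s': 8, 'f': 4, 'h': 12, 'p': 0, 'z': 2}
counts['v'] = 4 → {'s': 8, 'f': 4, 'h': 12, 'p': 0, 'z': 2, 'v': 4}
counts['h'] = 12+2 = 14 → {'s': 8, 'f': 4, 'h': 14, 'p': 0, 'z': 2, 'v': 4}
counts['z'] = 2+5 = 7 → {'s': 8, 'f': 4, 'h': 14, 'p': 0, 'z': 7, 'v': 4}
counts['p'] = counts['s']+3 = 11 → {'s': 8, 'f': 4, 'h': 14, 'p': 11, 'z': 7, 'v': 4}
counts['v']+counts['f'] = 4+4 = 8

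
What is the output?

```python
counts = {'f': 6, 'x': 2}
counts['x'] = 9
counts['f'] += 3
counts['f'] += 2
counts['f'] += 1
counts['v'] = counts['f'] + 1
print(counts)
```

counts['x'] = 9 → {'f': 6, 'x': 9}
counts['f'] = 6+3 = 9 → {'f': 9, 'x': 9}
counts['f'] = 9+2 = 11 → {'f': 11, 'x': 9}
counts['f'] = 11+1 = 12 → {'f': 12, 'x': 9}
counts['v'] = counts['f']+1 = 13 → {'f': 12, 'x': 9, 'v': 13}

{'f': 12, 'x': 9, 'v': 13}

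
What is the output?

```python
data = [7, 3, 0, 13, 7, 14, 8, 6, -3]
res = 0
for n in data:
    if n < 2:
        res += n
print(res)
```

-3

n=7: not <2
n=3: not <2
n=0: <2, res = 0+0 = 0
n=13: not <2
n=7: not <2
n=14: not <2
n=8: not <2
n=6: not <2
n=-3: <2, res = 0+(-3) = -3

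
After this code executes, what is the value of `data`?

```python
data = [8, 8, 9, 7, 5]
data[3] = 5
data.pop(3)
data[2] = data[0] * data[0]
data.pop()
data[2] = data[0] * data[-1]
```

data[3] = 5 → [8, 8, 9, 5, 5]
pop(3) removes 5 → [8, 8, 9, 5]
data[2] = data[0]*data[0] = 8*8 = 64 → [8, 8, 64, 5]
pop() removes 5 → [8, 8, 64]
data[2] = data[0]*data[-1] = 8*64 = 512 → [8, 8, 512]

[8, 8, 512]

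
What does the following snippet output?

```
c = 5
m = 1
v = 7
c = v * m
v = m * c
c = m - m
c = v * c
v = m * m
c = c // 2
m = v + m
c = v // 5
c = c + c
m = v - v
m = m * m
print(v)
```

c = 7*1 = 7
v = 1*7 = 7
c = 1-1 = 0
c = 7*0 = 0
v = 1*1 = 1
c = 0//2 = 0
m = 1+1 = 2
c = 1//5 = 0
c = 0+0 = 0
m = 1-1 = 0
m = 0*0 = 0

1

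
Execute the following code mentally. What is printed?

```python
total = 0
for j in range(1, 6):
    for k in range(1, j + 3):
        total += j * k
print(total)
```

295

j=1,k=1: total = 0+1 = 1
j=1,k=2: total = 1+2 = 3
j=1,k=3: total = 3+3 = 6
j=2,k=1: total = 6+2 = 8
j=2,k=2: total = 8+4 = 12
j=2,k=3: total = 12+6 = 18
j=2,k=4: total = 18+8 = 26
j=3,k=1: total = 26+3 = 29
j=3,k=2: total = 29+6 = 35
j=3,k=3: total = 35+9 = 44
j=3,k=4: total = 44+12 = 56
j=3,k=5: total = 56+15 = 71
j=4,k=1: total = 71+4 = 75
j=4,k=2: total = 75+8 = 83
j=4,k=3: total = 83+12 = 95
j=4,k=4: total = 95+16 = 111
j=4,k=5: total = 111+20 = 131
j=4,k=6: total = 131+24 = 155
j=5,k=1: total = 155+5 = 160
j=5,k=2: total = 160+10 = 170
j=5,k=3: total = 170+15 = 185
j=5,k=4: total = 185+20 = 205
j=5,k=5: total = 205+25 = 230
j=5,k=6: total = 230+30 = 260
j=5,k=7: total = 260+35 = 295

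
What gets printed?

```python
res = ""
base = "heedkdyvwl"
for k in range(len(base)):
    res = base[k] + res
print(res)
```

k=0: prepend 'h' → 'h'
k=1: prepend 'e' → 'eh'
k=2: prepend 'e' → 'eeh'
k=3: prepend 'd' → 'deeh'
k=4: prepend 'k' → 'kdeeh'
k=5: prepend 'd' → 'dkdeeh'
k=6: prepend 'y' → 'ydkdeeh'
k=7: prepend 'v' → 'vydkdeeh'
k=8: prepend 'w' → 'wvydkdeeh'
k=9: prepend 'l' → 'lwvydkdeeh'

lwvydkdeeh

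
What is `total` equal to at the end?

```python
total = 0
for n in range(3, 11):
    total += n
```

n=3: total = 0+3 = 3
n=4: total = 3+4 = 7
n=5: total = 7+5 = 12
n=6: total = 12+6 = 18
n=7: total = 18+7 = 25
n=8: total = 25+8 = 33
n=9: total = 33+9 = 42
n=10: total = 42+10 = 52

52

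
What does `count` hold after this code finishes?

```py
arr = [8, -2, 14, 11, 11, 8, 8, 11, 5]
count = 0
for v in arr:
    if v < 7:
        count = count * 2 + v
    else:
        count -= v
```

v=8: not <7, count = 0-8 = -8
v=-2: <7, count = (-8)*2+(-2) = -18
v=14: not <7, count = (-18)-14 = -32
v=11: not <7, count = (-32)-11 = -43
v=11: not <7, count = (-43)-11 = -54
v=8: not <7, count = (-54)-8 = -62
v=8: not <7, count = (-62)-8 = -70
v=11: not <7, count = (-70)-11 = -81
v=5: <7, count = (-81)*2+5 = -157

-157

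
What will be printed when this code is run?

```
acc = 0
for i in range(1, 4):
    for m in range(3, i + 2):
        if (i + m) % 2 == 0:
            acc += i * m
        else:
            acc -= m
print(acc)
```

i=2,m=3: odd sum, acc = 0-3 = -3
i=3,m=3: even sum, acc = (-3)+9 = 6
i=3,m=4: odd sum, acc = 6-4 = 2

2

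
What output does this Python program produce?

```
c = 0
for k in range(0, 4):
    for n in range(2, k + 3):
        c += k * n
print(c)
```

k=0,n=2: c = 0+0 = 0
k=1,n=2: c = 0+2 = 2
k=1,n=3: c = 2+3 = 5
k=2,n=2: c = 5+4 = 9
k=2,n=3: c = 9+6 = 15
k=2,n=4: c = 15+8 = 23
k=3,n=2: c = 23+6 = 29
k=3,n=3: c = 29+9 = 38
k=3,n=4: c = 38+12 = 50
k=3,n=5: c = 50+15 = 65

65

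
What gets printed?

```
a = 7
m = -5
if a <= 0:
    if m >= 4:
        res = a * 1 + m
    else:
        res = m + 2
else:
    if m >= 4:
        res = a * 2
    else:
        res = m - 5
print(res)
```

-10

a=7, m=-5
a <= 0 is False; m >= 4 is False
→ res = m - 5 = -10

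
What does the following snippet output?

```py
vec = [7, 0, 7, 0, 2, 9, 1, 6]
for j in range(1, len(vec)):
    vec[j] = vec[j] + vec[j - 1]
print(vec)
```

j=1: vec[1] = 0+7 = 7 → [7, 7, 7, 0, 2, 9, 1, 6]
j=2: vec[2] = 7+7 = 14 → [7, 7, 14, 0, 2, 9, 1, 6]
j=3: vec[3] = 0+14 = 14 → [7, 7, 14, 14, 2, 9, 1, 6]
j=4: vec[4] = 2+14 = 16 → [7, 7, 14, 14, 16, 9, 1, 6]
j=5: vec[5] = 9+16 = 25 → [7, 7, 14, 14, 16, 25, 1, 6]
j=6: vec[6] = 1+25 = 26 → [7, 7, 14, 14, 16, 25, 26, 6]
j=7: vec[7] = 6+26 = 32 → [7, 7, 14, 14, 16, 25, 26, 32]

[7, 7, 14, 14, 16, 25, 26, 32]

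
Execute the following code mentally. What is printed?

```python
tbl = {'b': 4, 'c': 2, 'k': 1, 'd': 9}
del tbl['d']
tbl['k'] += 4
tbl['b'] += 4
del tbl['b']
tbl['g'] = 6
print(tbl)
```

del 'd' → {'b': 4, 'c': 2, 'k': 1}
tbl['k'] = 1+4 = 5 → {'b': 4, 'c': 2, 'k': 5}
tbl['b'] = 4+4 = 8 → {'b': 8, 'c': 2, 'k': 5}
del 'b' → {'c': 2, 'k': 5}
tbl['g'] = 6 → {'c': 2, 'k': 5, 'g': 6}

{'c': 2, 'k': 5, 'g': 6}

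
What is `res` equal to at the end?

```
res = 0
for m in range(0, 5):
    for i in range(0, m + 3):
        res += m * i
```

m=0,i=0: res = 0+0 = 0
m=0,i=1: res = 0+0 = 0
m=0,i=2: res = 0+0 = 0
m=1,i=0: res = 0+0 = 0
m=1,i=1: res = 0+1 = 1
m=1,i=2: res = 1+2 = 3
m=1,i=3: res = 3+3 = 6
m=2,i=0: res = 6+0 = 6
m=2,i=1: res = 6+2 = 8
m=2,i=2: res = 8+4 = 12
m=2,i=3: res = 12+6 = 18
m=2,i=4: res = 18+8 = 26
m=3,i=0: res = 26+0 = 26
m=3,i=1: res = 26+3 = 29
m=3,i=2: res = 29+6 = 35
m=3,i=3: res = 35+9 = 44
m=3,i=4: res = 44+12 = 56
m=3,i=5: res = 56+15 = 71
m=4,i=0: res = 71+0 = 71
m=4,i=1: res = 71+4 = 75
m=4,i=2: res = 75+8 = 83
m=4,i=3: res = 83+12 = 95
m=4,i=4: res = 95+16 = 111
m=4,i=5: res = 111+20 = 131
m=4,i=6: res = 131+24 = 155

155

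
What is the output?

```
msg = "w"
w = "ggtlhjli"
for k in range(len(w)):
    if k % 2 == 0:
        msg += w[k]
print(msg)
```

wgthl

k=0: add 'g' → 'wg'
k=1: skip
k=2: add 't' → 'wgt'
k=3: skip
k=4: add 'h' → 'wgth'
k=5: skip
k=6: add 'l' → 'wgthl'
k=7: skip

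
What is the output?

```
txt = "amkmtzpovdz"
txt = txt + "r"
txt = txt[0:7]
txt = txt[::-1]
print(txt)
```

+ 'r' → 'amkmtzpovdzr'
slice [0:7] → 'amkmtzp'
reverse → 'pztmkma'

pztmkma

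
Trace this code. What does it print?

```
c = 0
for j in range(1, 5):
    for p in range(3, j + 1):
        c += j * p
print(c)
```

37

j=3,p=3: c = 0+9 = 9
j=4,p=3: c = 9+12 = 21
j=4,p=4: c = 21+16 = 37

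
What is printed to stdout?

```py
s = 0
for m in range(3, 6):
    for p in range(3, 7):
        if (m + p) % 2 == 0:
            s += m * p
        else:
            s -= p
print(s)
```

76

m=3,p=3: even sum, s = 0+9 = 9
m=3,p=4: odd sum, s = 9-4 = 5
m=3,p=5: even sum, s = 5+15 = 20
m=3,p=6: odd sum, s = 20-6 = 14
m=4,p=3: odd sum, s = 14-3 = 11
m=4,p=4: even sum, s = 11+16 = 27
m=4,p=5: odd sum, s = 27-5 = 22
m=4,p=6: even sum, s = 22+24 = 46
m=5,p=3: even sum, s = 46+15 = 61
m=5,p=4: odd sum, s = 61-4 = 57
m=5,p=5: even sum, s = 57+25 = 82
m=5,p=6: odd sum, s = 82-6 = 76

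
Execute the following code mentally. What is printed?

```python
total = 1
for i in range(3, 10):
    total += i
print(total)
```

43

i=3: total = 1+3 = 4
i=4: total = 4+4 = 8
i=5: total = 8+5 = 13
i=6: total = 13+6 = 19
i=7: total = 19+7 = 26
i=8: total = 26+8 = 34
i=9: total = 34+9 = 43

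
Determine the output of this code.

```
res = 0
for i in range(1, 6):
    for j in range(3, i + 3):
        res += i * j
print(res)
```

i=1,j=3: res = 0+3 = 3
i=2,j=3: res = 3+6 = 9
i=2,j=4: res = 9+8 = 17
i=3,j=3: res = 17+9 = 26
i=3,j=4: res = 26+12 = 38
i=3,j=5: res = 38+15 = 53
i=4,j=3: res = 53+12 = 65
i=4,j=4: res = 65+16 = 81
i=4,j=5: res = 81+20 = 101
i=4,j=6: res = 101+24 = 125
i=5,j=3: res = 125+15 = 140
i=5,j=4: res = 140+20 = 160
i=5,j=5: res = 160+25 = 185
i=5,j=6: res = 185+30 = 215
i=5,j=7: res = 215+35 = 250

250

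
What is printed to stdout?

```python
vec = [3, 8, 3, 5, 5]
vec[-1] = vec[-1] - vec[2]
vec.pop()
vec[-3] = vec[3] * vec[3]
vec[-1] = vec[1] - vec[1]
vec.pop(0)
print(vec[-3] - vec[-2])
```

vec[-1] = vec[-1]-vec[2] = 5-3 = 2 → [3, 8, 3, 5, 2]
pop() removes 2 → [3, 8, 3, 5]
vec[-3] = vec[3]*vec[3] = 5*5 = 25 → [3, 25, 3, 5]
vec[-1] = vec[1]-vec[1] = 25-25 = 0 → [3, 25, 3, 0]
pop(0) removes 3 → [25, 3, 0]
vec[-3]-vec[-2] = 25-3 = 22

22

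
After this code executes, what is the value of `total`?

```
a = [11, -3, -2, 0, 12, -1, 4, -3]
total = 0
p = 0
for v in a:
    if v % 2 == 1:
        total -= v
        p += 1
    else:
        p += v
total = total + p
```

14

v=11: odd, total = 0-11 = -11; p=1
v=-3: odd, total = (-11)-(-3) = -8; p=2
v=-2: not odd; p=0
v=0: not odd; p=0
v=12: not odd; p=12
v=-1: odd, total = (-8)-(-1) = -7; p=13
v=4: not odd; p=17
v=-3: odd, total = (-7)-(-3) = -4; p=18
total+p = (-4)+18 = 14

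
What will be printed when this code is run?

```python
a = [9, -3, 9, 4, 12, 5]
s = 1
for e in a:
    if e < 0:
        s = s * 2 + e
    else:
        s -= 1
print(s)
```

e=9: not <0, s = 1-1 = 0
e=-3: <0, s = 0*2+(-3) = -3
e=9: not <0, s = (-3)-1 = -4
e=4: not <0, s = (-4)-1 = -5
e=12: not <0, s = (-5)-1 = -6
e=5: not <0, s = (-6)-1 = -7

-7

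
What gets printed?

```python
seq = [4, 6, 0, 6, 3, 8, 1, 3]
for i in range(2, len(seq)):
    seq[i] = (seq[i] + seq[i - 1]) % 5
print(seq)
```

i=2: seq[2] = (0+6)%5 = 1 → [4, 6, 1, 6, 3, 8, 1, 3]
i=3: seq[3] = (6+1)%5 = 2 → [4, 6, 1, 2, 3, 8, 1, 3]
i=4: seq[4] = (3+2)%5 = 0 → [4, 6, 1, 2, 0, 8, 1, 3]
i=5: seq[5] = (8+0)%5 = 3 → [4, 6, 1, 2, 0, 3, 1, 3]
i=6: seq[6] = (1+3)%5 = 4 → [4, 6, 1, 2, 0, 3, 4, 3]
i=7: seq[7] = (3+4)%5 = 2 → [4, 6, 1, 2, 0, 3, 4, 2]

[4, 6, 1, 2, 0, 3, 4, 2]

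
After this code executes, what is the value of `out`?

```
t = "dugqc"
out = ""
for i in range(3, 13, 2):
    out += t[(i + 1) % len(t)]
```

i=3: add t[4]='c' → 'c'
i=5: add t[1]='u' → 'cu'
i=7: add t[3]='q' → 'cuq'
i=9: add t[0]='d' → 'cuqd'
i=11: add t[2]='g' → 'cuqdg'

'cuqdg'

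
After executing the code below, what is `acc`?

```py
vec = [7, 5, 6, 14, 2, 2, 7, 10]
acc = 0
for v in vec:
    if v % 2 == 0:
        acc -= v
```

-34

v=7: not even
v=5: not even
v=6: even, acc = 0-6 = -6
v=14: even, acc = (-6)-14 = -20
v=2: even, acc = (-20)-2 = -22
v=2: even, acc = (-22)-2 = -24
v=7: not even
v=10: even, acc = (-24)-10 = -34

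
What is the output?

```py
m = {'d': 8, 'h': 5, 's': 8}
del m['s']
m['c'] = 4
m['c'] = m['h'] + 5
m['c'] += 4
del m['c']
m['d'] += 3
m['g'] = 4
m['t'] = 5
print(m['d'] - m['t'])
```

del 's' → {'d': 8, 'h': 5}
m['c'] = 4 → {'d': 8, 'h': 5, 'c': 4}
m['c'] = m['h']+5 = 10 → {'d': 8, 'h': 5, 'c': 10}
m['c'] = 10+4 = 14 → {'d': 8, 'h': 5, 'c': 14}
del 'c' → {'d': 8, 'h': 5}
m['d'] = 8+3 = 11 → {'d': 11, 'h': 5}
m['g'] = 4 → {'d': 11, 'h': 5, 'g': 4}
m['t'] = 5 → {'d': 11, 'h': 5, 'g': 4, 't': 5}
m['d']-m['t'] = 11-5 = 6

6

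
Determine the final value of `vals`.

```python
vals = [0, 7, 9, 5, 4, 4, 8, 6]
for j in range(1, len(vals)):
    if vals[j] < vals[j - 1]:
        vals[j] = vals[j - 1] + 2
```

[0, 7, 9, 11, 13, 15, 17, 19]

j=1: 7>=0, unchanged → [0, 7, 9, 5, 4, 4, 8, 6]
j=2: 9>=7, unchanged → [0, 7, 9, 5, 4, 4, 8, 6]
j=3: 5<9, vals[3] = 9+2 = 11 → [0, 7, 9, 11, 4, 4, 8, 6]
j=4: 4<11, vals[4] = 11+2 = 13 → [0, 7, 9, 11, 13, 4, 8, 6]
j=5: 4<13, vals[5] = 13+2 = 15 → [0, 7, 9, 11, 13, 15, 8, 6]
j=6: 8<15, vals[6] = 15+2 = 17 → [0, 7, 9, 11, 13, 15, 17, 6]
j=7: 6<17, vals[7] = 17+2 = 19 → [0, 7, 9, 11, 13, 15, 17, 19]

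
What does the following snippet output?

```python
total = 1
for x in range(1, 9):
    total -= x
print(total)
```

-35

x=1: total = 1-1 = 0
x=2: total = 0-2 = -2
x=3: total = (-2)-3 = -5
x=4: total = (-5)-4 = -9
x=5: total = (-9)-5 = -14
x=6: total = (-14)-6 = -20
x=7: total = (-20)-7 = -27
x=8: total = (-27)-8 = -35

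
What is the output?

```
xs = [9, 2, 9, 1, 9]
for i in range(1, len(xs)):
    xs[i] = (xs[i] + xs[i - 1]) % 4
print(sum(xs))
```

i=1: xs[1] = (2+9)%4 = 3 → [9, 3, 9, 1, 9]
i=2: xs[2] = (9+3)%4 = 0 → [9, 3, 0, 1, 9]
i=3: xs[3] = (1+0)%4 = 1 → [9, 3, 0, 1, 9]
i=4: xs[4] = (9+1)%4 = 2 → [9, 3, 0, 1, 2]
sum = 15

15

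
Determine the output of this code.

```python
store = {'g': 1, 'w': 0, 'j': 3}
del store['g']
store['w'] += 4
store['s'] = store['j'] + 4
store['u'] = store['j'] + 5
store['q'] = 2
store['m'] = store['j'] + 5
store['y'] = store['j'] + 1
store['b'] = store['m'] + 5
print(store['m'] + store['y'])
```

del 'g' → {'w': 0, 'j': 3}
store['w'] = 0+4 = 4 → {'w': 4, 'j': 3}
store['s'] = store['j']+4 = 7 → {'w': 4, 'j': 3, 's': 7}
store['u'] = store['j']+5 = 8 → {'w': 4, 'j': 3, 's': 7, 'u': 8}
store['q'] = 2 → {'w': 4, 'j': 3, 's': 7, 'u': 8, 'q': 2}
store['m'] = store['j']+5 = 8 → {'w': 4, 'j': 3, 's': 7, 'u': 8, 'q': 2, 'm': 8}
store['y'] = store['j']+1 = 4 → {'w': 4, 'j': 3, 's': 7, 'u': 8, 'q': 2, 'm': 8, 'y': 4}
store['b'] = store['m']+5 = 13 → {'w': 4, 'j': 3, 's': 7, 'u': 8, 'q': 2, 'm': 8, 'y': 4, 'b': 13}
store['m']+store['y'] = 8+4 = 12

12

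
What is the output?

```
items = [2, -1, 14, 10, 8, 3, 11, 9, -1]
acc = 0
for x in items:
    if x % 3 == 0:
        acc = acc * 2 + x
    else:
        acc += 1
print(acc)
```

38

x=2: not %3==0, acc = 0+1 = 1
x=-1: not %3==0, acc = 1+1 = 2
x=14: not %3==0, acc = 2+1 = 3
x=10: not %3==0, acc = 3+1 = 4
x=8: not %3==0, acc = 4+1 = 5
x=3: %3==0, acc = 5*2+3 = 13
x=11: not %3==0, acc = 13+1 = 14
x=9: %3==0, acc = 14*2+9 = 37
x=-1: not %3==0, acc = 37+1 = 38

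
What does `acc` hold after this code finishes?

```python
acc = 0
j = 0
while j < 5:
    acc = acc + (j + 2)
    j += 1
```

20

j=0: acc = 0+2 = 2
j=1: acc = 2+3 = 5
j=2: acc = 5+4 = 9
j=3: acc = 9+5 = 14
j=4: acc = 14+6 = 20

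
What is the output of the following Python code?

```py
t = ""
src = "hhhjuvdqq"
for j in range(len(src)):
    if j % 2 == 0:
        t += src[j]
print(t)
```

hhudq

j=0: add 'h' → 'h'
j=1: skip
j=2: add 'h' → 'hh'
j=3: skip
j=4: add 'u' → 'hhu'
j=5: skip
j=6: add 'd' → 'hhud'
j=7: skip
j=8: add 'q' → 'hhudq'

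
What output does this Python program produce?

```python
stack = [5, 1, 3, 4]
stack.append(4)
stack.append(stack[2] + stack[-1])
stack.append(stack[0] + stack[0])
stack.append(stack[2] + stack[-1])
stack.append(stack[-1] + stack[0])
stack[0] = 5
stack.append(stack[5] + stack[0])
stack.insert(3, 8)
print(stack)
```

[5, 1, 3, 8, 4, 4, 7, 10, 13, 18, 12]

append 4 → [5, 1, 3, 4, 4]
append stack[2]+stack[-1] = 3+4 = 7 → [5, 1, 3, 4, 4, 7]
append stack[0]+stack[0] = 5+5 = 10 → [5, 1, 3, 4, 4, 7, 10]
append stack[2]+stack[-1] = 3+10 = 13 → [5, 1, 3, 4, 4, 7, 10, 13]
append stack[-1]+stack[0] = 13+5 = 18 → [5, 1, 3, 4, 4, 7, 10, 13, 18]
stack[0] = 5 → [5, 1, 3, 4, 4, 7, 10, 13, 18]
append stack[5]+stack[0] = 7+5 = 12 → [5, 1, 3, 4, 4, 7, 10, 13, 18, 12]
insert 8 at 3 → [5, 1, 3, 8, 4, 4, 7, 10, 13, 18, 12]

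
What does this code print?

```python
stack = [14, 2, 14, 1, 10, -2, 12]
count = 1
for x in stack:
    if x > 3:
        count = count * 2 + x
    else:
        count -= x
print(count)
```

200

x=14: >3, count = 1*2+14 = 16
x=2: not >3, count = 16-2 = 14
x=14: >3, count = 14*2+14 = 42
x=1: not >3, count = 42-1 = 41
x=10: >3, count = 41*2+10 = 92
x=-2: not >3, count = 92-(-2) = 94
x=12: >3, count = 94*2+12 = 200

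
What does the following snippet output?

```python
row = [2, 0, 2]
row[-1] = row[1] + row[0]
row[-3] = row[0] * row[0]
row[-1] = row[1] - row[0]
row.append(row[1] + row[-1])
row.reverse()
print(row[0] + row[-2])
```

-4

row[-1] = row[1]+row[0] = 0+2 = 2 → [2, 0, 2]
row[-3] = row[0]*row[0] = 2*2 = 4 → [4, 0, 2]
row[-1] = row[1]-row[0] = 0-4 = -4 → [4, 0, -4]
append row[1]+row[-1] = 0+(-4) = -4 → [4, 0, -4, -4]
reverse → [-4, -4, 0, 4]
row[0]+row[-2] = (-4)+0 = -4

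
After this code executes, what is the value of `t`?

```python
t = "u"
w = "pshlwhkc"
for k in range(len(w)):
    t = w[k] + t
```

'ckhwlhspu'

k=0: prepend 'p' → 'pu'
k=1: prepend 's' → 'spu'
k=2: prepend 'h' → 'hspu'
k=3: prepend 'l' → 'lhspu'
k=4: prepend 'w' → 'wlhspu'
k=5: prepend 'h' → 'hwlhspu'
k=6: prepend 'k' → 'khwlhspu'
k=7: prepend 'c' → 'ckhwlhspu'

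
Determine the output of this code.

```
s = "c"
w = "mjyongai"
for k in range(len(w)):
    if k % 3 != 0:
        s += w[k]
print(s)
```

cjyngi

k=0: skip
k=1: add 'j' → 'cj'
k=2: add 'y' → 'cjy'
k=3: skip
k=4: add 'n' → 'cjyn'
k=5: add 'g' → 'cjyng'
k=6: skip
k=7: add 'i' → 'cjyngi'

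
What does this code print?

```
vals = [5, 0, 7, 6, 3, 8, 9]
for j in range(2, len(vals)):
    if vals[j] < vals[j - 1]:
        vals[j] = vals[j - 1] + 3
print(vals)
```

j=2: 7>=0, unchanged → [5, 0, 7, 6, 3, 8, 9]
j=3: 6<7, vals[3] = 7+3 = 10 → [5, 0, 7, 10, 3, 8, 9]
j=4: 3<10, vals[4] = 10+3 = 13 → [5, 0, 7, 10, 13, 8, 9]
j=5: 8<13, vals[5] = 13+3 = 16 → [5, 0, 7, 10, 13, 16, 9]
j=6: 9<16, vals[6] = 16+3 = 19 → [5, 0, 7, 10, 13, 16, 19]

[5, 0, 7, 10, 13, 16, 19]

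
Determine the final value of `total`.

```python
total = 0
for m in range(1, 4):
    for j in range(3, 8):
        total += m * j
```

150

m=1,j=3: total = 0+3 = 3
m=1,j=4: total = 3+4 = 7
m=1,j=5: total = 7+5 = 12
m=1,j=6: total = 12+6 = 18
m=1,j=7: total = 18+7 = 25
m=2,j=3: total = 25+6 = 31
m=2,j=4: total = 31+8 = 39
m=2,j=5: total = 39+10 = 49
m=2,j=6: total = 49+12 = 61
m=2,j=7: total = 61+14 = 75
m=3,j=3: total = 75+9 = 84
m=3,j=4: total = 84+12 = 96
m=3,j=5: total = 96+15 = 111
m=3,j=6: total = 111+18 = 129
m=3,j=7: total = 129+21 = 150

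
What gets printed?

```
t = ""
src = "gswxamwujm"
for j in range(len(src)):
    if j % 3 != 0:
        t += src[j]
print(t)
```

swamuj

j=0: skip
j=1: add 's' → 's'
j=2: add 'w' → 'sw'
j=3: skip
j=4: add 'a' → 'swa'
j=5: add 'm' → 'swam'
j=6: skip
j=7: add 'u' → 'swamu'
j=8: add 'j' → 'swamuj'
j=9: skip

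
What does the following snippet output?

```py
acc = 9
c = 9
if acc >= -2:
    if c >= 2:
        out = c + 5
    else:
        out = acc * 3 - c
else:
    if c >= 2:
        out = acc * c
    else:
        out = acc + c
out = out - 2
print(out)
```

acc=9, c=9
acc >= -2 is True; c >= 2 is True
→ out = c + 5 = 14
out = 14-2 = 12

12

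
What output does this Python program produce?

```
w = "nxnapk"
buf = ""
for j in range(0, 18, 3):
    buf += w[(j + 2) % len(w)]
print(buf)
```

nknknk

j=0: add w[2]='n' → 'n'
j=3: add w[5]='k' → 'nk'
j=6: add w[2]='n' → 'nkn'
j=9: add w[5]='k' → 'nknk'
j=12: add w[2]='n' → 'nknkn'
j=15: add w[5]='k' → 'nknknk'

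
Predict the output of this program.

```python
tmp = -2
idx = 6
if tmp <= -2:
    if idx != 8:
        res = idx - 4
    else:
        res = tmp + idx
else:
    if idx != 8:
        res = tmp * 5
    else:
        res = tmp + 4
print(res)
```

tmp=-2, idx=6
tmp <= -2 is True; idx != 8 is True
→ res = idx - 4 = 2

2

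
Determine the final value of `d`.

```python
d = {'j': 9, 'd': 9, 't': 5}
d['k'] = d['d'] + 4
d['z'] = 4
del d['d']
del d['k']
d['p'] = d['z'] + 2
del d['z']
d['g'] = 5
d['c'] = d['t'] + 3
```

{'j': 9, 't': 5, 'p': 6, 'g': 5, 'c': 8}

d['k'] = d['d']+4 = 13 → {'j': 9, 'd': 9, 't': 5, 'k': 13}
d['z'] = 4 → {'j': 9, 'd': 9, 't': 5, 'k': 13, 'z': 4}
del 'd' → {'j': 9, 't': 5, 'k': 13, 'z': 4}
del 'k' → {'j': 9, 't': 5, 'z': 4}
d['p'] = d['z']+2 = 6 → {'j': 9, 't': 5, 'z': 4, 'p': 6}
del 'z' → {'j': 9, 't': 5, 'p': 6}
d['g'] = 5 → {'j': 9, 't': 5, 'p': 6, 'g': 5}
d['c'] = d['t']+3 = 8 → {'j': 9, 't': 5, 'p': 6, 'g': 5, 'c': 8}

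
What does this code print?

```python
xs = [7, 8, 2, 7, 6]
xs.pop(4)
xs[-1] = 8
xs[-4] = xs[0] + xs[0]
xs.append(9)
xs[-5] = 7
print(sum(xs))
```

34

pop(4) removes 6 → [7, 8, 2, 7]
xs[-1] = 8 → [7, 8, 2, 8]
xs[-4] = xs[0]+xs[0] = 7+7 = 14 → [14, 8, 2, 8]
append 9 → [14, 8, 2, 8, 9]
xs[-5] = 7 → [7, 8, 2, 8, 9]
sum = 34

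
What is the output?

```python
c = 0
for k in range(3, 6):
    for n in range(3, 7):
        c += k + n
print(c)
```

102

k=3,n=3: c = 0+6 = 6
k=3,n=4: c = 6+7 = 13
k=3,n=5: c = 13+8 = 21
k=3,n=6: c = 21+9 = 30
k=4,n=3: c = 30+7 = 37
k=4,n=4: c = 37+8 = 45
k=4,n=5: c = 45+9 = 54
k=4,n=6: c = 54+10 = 64
k=5,n=3: c = 64+8 = 72
k=5,n=4: c = 72+9 = 81
k=5,n=5: c = 81+10 = 91
k=5,n=6: c = 91+11 = 102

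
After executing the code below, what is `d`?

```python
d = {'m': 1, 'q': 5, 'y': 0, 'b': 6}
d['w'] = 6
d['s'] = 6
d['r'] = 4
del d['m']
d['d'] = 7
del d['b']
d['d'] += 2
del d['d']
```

d['w'] = 6 → {'m': 1, 'q': 5, 'y': 0, 'b': 6, 'w': 6}
d['s'] = 6 → {'m': 1, 'q': 5, 'y': 0, 'b': 6, 'w': 6, 's': 6}
d['r'] = 4 → {'m': 1, 'q': 5, 'y': 0, 'b': 6, 'w': 6, 's': 6, 'r': 4}
del 'm' → {'q': 5, 'y': 0, 'b': 6, 'w': 6, 's': 6, 'r': 4}
d['d'] = 7 → {'q': 5, 'y': 0, 'b': 6, 'w': 6, 's': 6, 'r': 4, 'd': 7}
del 'b' → {'q': 5, 'y': 0, 'w': 6, 's': 6, 'r': 4, 'd': 7}
d['d'] = 7+2 = 9 → {'q': 5, 'y': 0, 'w': 6, 's': 6, 'r': 4, 'd': 9}
del 'd' → {'q': 5, 'y': 0, 'w': 6, 's': 6, 'r': 4}

{'q': 5, 'y': 0, 'w': 6, 's': 6, 'r': 4}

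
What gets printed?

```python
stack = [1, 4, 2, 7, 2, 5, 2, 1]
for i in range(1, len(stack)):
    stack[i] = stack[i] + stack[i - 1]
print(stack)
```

i=1: stack[1] = 4+1 = 5 → [1, 5, 2, 7, 2, 5, 2, 1]
i=2: stack[2] = 2+5 = 7 → [1, 5, 7, 7, 2, 5, 2, 1]
i=3: stack[3] = 7+7 = 14 → [1, 5, 7, 14, 2, 5, 2, 1]
i=4: stack[4] = 2+14 = 16 → [1, 5, 7, 14, 16, 5, 2, 1]
i=5: stack[5] = 5+16 = 21 → [1, 5, 7, 14, 16, 21, 2, 1]
i=6: stack[6] = 2+21 = 23 → [1, 5, 7, 14, 16, 21, 23, 1]
i=7: stack[7] = 1+23 = 24 → [1, 5, 7, 14, 16, 21, 23, 24]

[1, 5, 7, 14, 16, 21, 23, 24]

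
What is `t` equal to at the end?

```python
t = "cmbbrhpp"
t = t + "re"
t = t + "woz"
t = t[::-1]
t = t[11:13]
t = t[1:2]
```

+ 're' → 'cmbbrhppre'
+ 'woz' → 'cmbbrhpprewoz'
reverse → 'zowerpphrbbmc'
slice [11:13] → 'mc'
slice [1:2] → 'c'

'c'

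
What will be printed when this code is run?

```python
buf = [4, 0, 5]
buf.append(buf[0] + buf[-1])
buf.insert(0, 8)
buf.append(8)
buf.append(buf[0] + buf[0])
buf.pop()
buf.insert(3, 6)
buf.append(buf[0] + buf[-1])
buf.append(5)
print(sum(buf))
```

append buf[0]+buf[-1] = 4+5 = 9 → [4, 0, 5, 9]
insert 8 at 0 → [8, 4, 0, 5, 9]
append 8 → [8, 4, 0, 5, 9, 8]
append buf[0]+buf[0] = 8+8 = 16 → [8, 4, 0, 5, 9, 8, 16]
pop() removes 16 → [8, 4, 0, 5, 9, 8]
insert 6 at 3 → [8, 4, 0, 6, 5, 9, 8]
append buf[0]+buf[-1] = 8+8 = 16 → [8, 4, 0, 6, 5, 9, 8, 16]
append 5 → [8, 4, 0, 6, 5, 9, 8, 16, 5]
sum = 61

61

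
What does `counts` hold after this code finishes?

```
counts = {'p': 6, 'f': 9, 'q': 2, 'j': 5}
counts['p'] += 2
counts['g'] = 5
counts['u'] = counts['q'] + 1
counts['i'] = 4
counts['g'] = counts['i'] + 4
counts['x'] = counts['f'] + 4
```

{'p': 8, 'f': 9, 'q': 2, 'j': 5, 'g': 8, 'u': 3, 'i': 4, 'x': 13}

counts['p'] = 6+2 = 8 → {'p': 8, 'f': 9, 'q': 2, 'j': 5}
counts['g'] = 5 → {'p': 8, 'f': 9, 'q': 2, 'j': 5, 'g': 5}
counts['u'] = counts['q']+1 = 3 → {'p': 8, 'f': 9, 'q': 2, 'j': 5, 'g': 5, 'u': 3}
counts['i'] = 4 → {'p': 8, 'f': 9, 'q': 2, 'j': 5, 'g': 5, 'u': 3, 'i': 4}
counts['g'] = counts['i']+4 = 8 → {'p': 8, 'f': 9, 'q': 2, 'j': 5, 'g': 8, 'u': 3, 'i': 4}
counts['x'] = counts['f']+4 = 13 → {'p': 8, 'f': 9, 'q': 2, 'j': 5, 'g': 8, 'u': 3, 'i': 4, 'x': 13}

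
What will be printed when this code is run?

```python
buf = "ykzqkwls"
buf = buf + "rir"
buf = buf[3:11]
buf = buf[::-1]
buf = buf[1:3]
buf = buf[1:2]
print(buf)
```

r

+ 'rir' → 'ykzqkwlsrir'
slice [3:11] → 'qkwlsrir'
reverse → 'rirslwkq'
slice [1:3] → 'ir'
slice [1:2] → 'r'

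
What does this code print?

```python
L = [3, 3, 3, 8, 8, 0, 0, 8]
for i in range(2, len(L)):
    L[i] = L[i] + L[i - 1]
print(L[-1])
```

30

i=2: L[2] = 3+3 = 6 → [3, 3, 6, 8, 8, 0, 0, 8]
i=3: L[3] = 8+6 = 14 → [3, 3, 6, 14, 8, 0, 0, 8]
i=4: L[4] = 8+14 = 22 → [3, 3, 6, 14, 22, 0, 0, 8]
i=5: L[5] = 0+22 = 22 → [3, 3, 6, 14, 22, 22, 0, 8]
i=6: L[6] = 0+22 = 22 → [3, 3, 6, 14, 22, 22, 22, 8]
i=7: L[7] = 8+22 = 30 → [3, 3, 6, 14, 22, 22, 22, 30]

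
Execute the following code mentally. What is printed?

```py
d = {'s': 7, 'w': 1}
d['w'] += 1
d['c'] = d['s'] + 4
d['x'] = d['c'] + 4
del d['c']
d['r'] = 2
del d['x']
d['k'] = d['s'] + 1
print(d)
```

d['w'] = 1+1 = 2 → {'s': 7, 'w': 2}
d['c'] = d['s']+4 = 11 → {'s': 7, 'w': 2, 'c': 11}
d['x'] = d['c']+4 = 15 → {'s': 7, 'w': 2, 'c': 11, 'x': 15}
del 'c' → {'s': 7, 'w': 2, 'x': 15}
d['r'] = 2 → {'s': 7, 'w': 2, 'x': 15, 'r': 2}
del 'x' → {'s': 7, 'w': 2, 'r': 2}
d['k'] = d['s']+1 = 8 → {'s': 7, 'w': 2, 'r': 2, 'k': 8}

{'s': 7, 'w': 2, 'r': 2, 'k': 8}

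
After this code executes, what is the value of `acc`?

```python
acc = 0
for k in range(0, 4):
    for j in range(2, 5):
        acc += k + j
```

54

k=0,j=2: acc = 0+2 = 2
k=0,j=3: acc = 2+3 = 5
k=0,j=4: acc = 5+4 = 9
k=1,j=2: acc = 9+3 = 12
k=1,j=3: acc = 12+4 = 16
k=1,j=4: acc = 16+5 = 21
k=2,j=2: acc = 21+4 = 25
k=2,j=3: acc = 25+5 = 30
k=2,j=4: acc = 30+6 = 36
k=3,j=2: acc = 36+5 = 41
k=3,j=3: acc = 41+6 = 47
k=3,j=4: acc = 47+7 = 54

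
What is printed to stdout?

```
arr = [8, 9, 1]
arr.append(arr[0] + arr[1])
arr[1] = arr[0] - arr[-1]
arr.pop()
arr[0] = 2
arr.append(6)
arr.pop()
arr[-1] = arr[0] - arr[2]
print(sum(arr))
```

-6

append arr[0]+arr[1] = 8+9 = 17 → [8, 9, 1, 17]
arr[1] = arr[0]-arr[-1] = 8-17 = -9 → [8, -9, 1, 17]
pop() removes 17 → [8, -9, 1]
arr[0] = 2 → [2, -9, 1]
append 6 → [2, -9, 1, 6]
pop() removes 6 → [2, -9, 1]
arr[-1] = arr[0]-arr[2] = 2-1 = 1 → [2, -9, 1]
sum = -6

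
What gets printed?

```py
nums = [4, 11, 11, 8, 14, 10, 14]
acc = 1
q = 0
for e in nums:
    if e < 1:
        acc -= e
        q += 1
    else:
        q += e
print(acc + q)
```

e=4: not <1; q=4
e=11: not <1; q=15
e=11: not <1; q=26
e=8: not <1; q=34
e=14: not <1; q=48
e=10: not <1; q=58
e=14: not <1; q=72
acc+q = 1+72 = 73

73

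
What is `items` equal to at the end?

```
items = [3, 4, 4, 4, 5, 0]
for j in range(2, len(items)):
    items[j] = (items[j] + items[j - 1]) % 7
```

j=2: items[2] = (4+4)%7 = 1 → [3, 4, 1, 4, 5, 0]
j=3: items[3] = (4+1)%7 = 5 → [3, 4, 1, 5, 5, 0]
j=4: items[4] = (5+5)%7 = 3 → [3, 4, 1, 5, 3, 0]
j=5: items[5] = (0+3)%7 = 3 → [3, 4, 1, 5, 3, 3]

[3, 4, 1, 5, 3, 3]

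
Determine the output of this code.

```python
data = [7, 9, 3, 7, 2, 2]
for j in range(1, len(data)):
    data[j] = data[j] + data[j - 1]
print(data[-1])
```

j=1: data[1] = 9+7 = 16 → [7, 16, 3, 7, 2, 2]
j=2: data[2] = 3+16 = 19 → [7, 16, 19, 7, 2, 2]
j=3: data[3] = 7+19 = 26 → [7, 16, 19, 26, 2, 2]
j=4: data[4] = 2+26 = 28 → [7, 16, 19, 26, 28, 2]
j=5: data[5] = 2+28 = 30 → [7, 16, 19, 26, 28, 30]

30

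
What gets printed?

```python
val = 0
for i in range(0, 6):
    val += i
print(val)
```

15

i=0: val = 0+0 = 0
i=1: val = 0+1 = 1
i=2: val = 1+2 = 3
i=3: val = 3+3 = 6
i=4: val = 6+4 = 10
i=5: val = 10+5 = 15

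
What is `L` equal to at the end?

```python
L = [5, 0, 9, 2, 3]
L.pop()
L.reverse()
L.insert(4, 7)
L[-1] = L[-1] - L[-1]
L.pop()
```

[2, 9, 0, 5]

pop() removes 3 → [5, 0, 9, 2]
reverse → [2, 9, 0, 5]
insert 7 at 4 → [2, 9, 0, 5, 7]
L[-1] = L[-1]-L[-1] = 7-7 = 0 → [2, 9, 0, 5, 0]
pop() removes 0 → [2, 9, 0, 5]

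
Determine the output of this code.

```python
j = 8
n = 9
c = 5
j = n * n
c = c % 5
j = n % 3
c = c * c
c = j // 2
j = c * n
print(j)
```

j = 9*9 = 81
c = 5%5 = 0
j = 9%3 = 0
c = 0*0 = 0
c = 0//2 = 0
j = 0*9 = 0

0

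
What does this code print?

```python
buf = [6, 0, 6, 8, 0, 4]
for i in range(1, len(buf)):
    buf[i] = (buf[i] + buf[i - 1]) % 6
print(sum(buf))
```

i=1: buf[1] = (0+6)%6 = 0 → [6, 0, 6, 8, 0, 4]
i=2: buf[2] = (6+0)%6 = 0 → [6, 0, 0, 8, 0, 4]
i=3: buf[3] = (8+0)%6 = 2 → [6, 0, 0, 2, 0, 4]
i=4: buf[4] = (0+2)%6 = 2 → [6, 0, 0, 2, 2, 4]
i=5: buf[5] = (4+2)%6 = 0 → [6, 0, 0, 2, 2, 0]
sum = 10

10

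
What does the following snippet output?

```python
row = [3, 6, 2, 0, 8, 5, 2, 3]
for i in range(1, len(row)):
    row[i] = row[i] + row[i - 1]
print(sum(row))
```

i=1: row[1] = 6+3 = 9 → [3, 9, 2, 0, 8, 5, 2, 3]
i=2: row[2] = 2+9 = 11 → [3, 9, 11, 0, 8, 5, 2, 3]
i=3: row[3] = 0+11 = 11 → [3, 9, 11, 11, 8, 5, 2, 3]
i=4: row[4] = 8+11 = 19 → [3, 9, 11, 11, 19, 5, 2, 3]
i=5: row[5] = 5+19 = 24 → [3, 9, 11, 11, 19, 24, 2, 3]
i=6: row[6] = 2+24 = 26 → [3, 9, 11, 11, 19, 24, 26, 3]
i=7: row[7] = 3+26 = 29 → [3, 9, 11, 11, 19, 24, 26, 29]
sum = 132

132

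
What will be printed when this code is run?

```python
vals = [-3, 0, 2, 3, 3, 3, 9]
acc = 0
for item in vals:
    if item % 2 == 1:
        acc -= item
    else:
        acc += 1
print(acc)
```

item=-3: odd, acc = 0-(-3) = 3
item=0: not odd, acc = 3+1 = 4
item=2: not odd, acc = 4+1 = 5
item=3: odd, acc = 5-3 = 2
item=3: odd, acc = 2-3 = -1
item=3: odd, acc = (-1)-3 = -4
item=9: odd, acc = (-4)-9 = -13

-13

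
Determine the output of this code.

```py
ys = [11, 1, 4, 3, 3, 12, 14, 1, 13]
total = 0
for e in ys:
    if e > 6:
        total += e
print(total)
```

e=11: >6, total = 0+11 = 11
e=1: not >6
e=4: not >6
e=3: not >6
e=3: not >6
e=12: >6, total = 11+12 = 23
e=14: >6, total = 23+14 = 37
e=1: not >6
e=13: >6, total = 37+13 = 50

50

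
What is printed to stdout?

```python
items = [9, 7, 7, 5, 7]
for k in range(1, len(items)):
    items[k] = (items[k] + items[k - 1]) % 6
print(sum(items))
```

27

k=1: items[1] = (7+9)%6 = 4 → [9, 4, 7, 5, 7]
k=2: items[2] = (7+4)%6 = 5 → [9, 4, 5, 5, 7]
k=3: items[3] = (5+5)%6 = 4 → [9, 4, 5, 4, 7]
k=4: items[4] = (7+4)%6 = 5 → [9, 4, 5, 4, 5]
sum = 27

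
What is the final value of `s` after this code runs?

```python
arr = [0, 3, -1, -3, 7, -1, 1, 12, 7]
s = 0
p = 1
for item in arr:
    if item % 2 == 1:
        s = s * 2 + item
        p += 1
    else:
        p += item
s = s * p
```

3460

item=0: not odd; p=1
item=3: odd, s = 0*2+3 = 3; p=2
item=-1: odd, s = 3*2+(-1) = 5; p=3
item=-3: odd, s = 5*2+(-3) = 7; p=4
item=7: odd, s = 7*2+7 = 21; p=5
item=-1: odd, s = 21*2+(-1) = 41; p=6
item=1: odd, s = 41*2+1 = 83; p=7
item=12: not odd; p=19
item=7: odd, s = 83*2+7 = 173; p=20
s*p = 173*20 = 3460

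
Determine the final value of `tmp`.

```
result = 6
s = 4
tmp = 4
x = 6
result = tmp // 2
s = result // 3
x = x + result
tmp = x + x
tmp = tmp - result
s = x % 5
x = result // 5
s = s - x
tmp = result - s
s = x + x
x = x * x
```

result = 4//2 = 2
s = 2//3 = 0
x = 6+2 = 8
tmp = 8+8 = 16
tmp = 16-2 = 14
s = 8%5 = 3
x = 2//5 = 0
s = 3-0 = 3
tmp = 2-3 = -1
s = 0+0 = 0
x = 0*0 = 0

-1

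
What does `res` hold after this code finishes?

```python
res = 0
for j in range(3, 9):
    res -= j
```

-33

j=3: res = 0-3 = -3
j=4: res = (-3)-4 = -7
j=5: res = (-7)-5 = -12
j=6: res = (-12)-6 = -18
j=7: res = (-18)-7 = -25
j=8: res = (-25)-8 = -33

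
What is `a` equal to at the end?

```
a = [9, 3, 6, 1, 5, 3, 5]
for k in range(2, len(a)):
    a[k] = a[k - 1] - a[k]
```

k=2: a[2] = 3-6 = -3 → [9, 3, -3, 1, 5, 3, 5]
k=3: a[3] = (-3)-1 = -4 → [9, 3, -3, -4, 5, 3, 5]
k=4: a[4] = (-4)-5 = -9 → [9, 3, -3, -4, -9, 3, 5]
k=5: a[5] = (-9)-3 = -12 → [9, 3, -3, -4, -9, -12, 5]
k=6: a[6] = (-12)-5 = -17 → [9, 3, -3, -4, -9, -12, -17]

[9, 3, -3, -4, -9, -12, -17]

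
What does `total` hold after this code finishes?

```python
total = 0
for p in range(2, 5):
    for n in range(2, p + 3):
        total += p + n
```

81

p=2,n=2: total = 0+4 = 4
p=2,n=3: total = 4+5 = 9
p=2,n=4: total = 9+6 = 15
p=3,n=2: total = 15+5 = 20
p=3,n=3: total = 20+6 = 26
p=3,n=4: total = 26+7 = 33
p=3,n=5: total = 33+8 = 41
p=4,n=2: total = 41+6 = 47
p=4,n=3: total = 47+7 = 54
p=4,n=4: total = 54+8 = 62
p=4,n=5: total = 62+9 = 71
p=4,n=6: total = 71+10 = 81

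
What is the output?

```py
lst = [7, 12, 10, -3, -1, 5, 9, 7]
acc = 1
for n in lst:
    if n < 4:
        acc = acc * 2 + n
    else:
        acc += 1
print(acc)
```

12

n=7: not <4, acc = 1+1 = 2
n=12: not <4, acc = 2+1 = 3
n=10: not <4, acc = 3+1 = 4
n=-3: <4, acc = 4*2+(-3) = 5
n=-1: <4, acc = 5*2+(-1) = 9
n=5: not <4, acc = 9+1 = 10
n=9: not <4, acc = 10+1 = 11
n=7: not <4, acc = 11+1 = 12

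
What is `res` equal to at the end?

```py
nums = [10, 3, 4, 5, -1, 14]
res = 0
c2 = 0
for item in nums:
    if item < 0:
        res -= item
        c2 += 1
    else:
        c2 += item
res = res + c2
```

item=10: not <0; c2=10
item=3: not <0; c2=13
item=4: not <0; c2=17
item=5: not <0; c2=22
item=-1: <0, res = 0-(-1) = 1; c2=23
item=14: not <0; c2=37
res+c2 = 1+37 = 38

38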